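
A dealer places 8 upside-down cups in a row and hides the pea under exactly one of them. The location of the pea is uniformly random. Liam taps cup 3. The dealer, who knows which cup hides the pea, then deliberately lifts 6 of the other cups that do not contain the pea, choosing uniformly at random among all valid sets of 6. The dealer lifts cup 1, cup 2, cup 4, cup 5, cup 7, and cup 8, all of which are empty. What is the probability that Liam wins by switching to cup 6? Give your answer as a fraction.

7/8

Apply Bayes' rule, conditioning on where the pea actually is.
If it is under any of cups 1, 2, 4, 5, 7, and 8 (prior 1/8 each): that cup was opened and seen not to hold the prize — ruled out; weight (1/8)·0 = 0 each.
If it is under cup 3 (prior 1/8): the dealer has 7 equally likely choices, so probability 1/7; weight (1/8)·(1/7) = 1/56.
If it is under cup 6 (prior 1/8): the dealer has no choice, probability 1; weight (1/8)·1 = 1/8.
The weights sum to 1/7.
So P(the pea under cup 6 | the dealer opened cup 1, cup 2, cup 4, cup 5, cup 7, and cup 8) = (1/8) / (1/7) = 7/8.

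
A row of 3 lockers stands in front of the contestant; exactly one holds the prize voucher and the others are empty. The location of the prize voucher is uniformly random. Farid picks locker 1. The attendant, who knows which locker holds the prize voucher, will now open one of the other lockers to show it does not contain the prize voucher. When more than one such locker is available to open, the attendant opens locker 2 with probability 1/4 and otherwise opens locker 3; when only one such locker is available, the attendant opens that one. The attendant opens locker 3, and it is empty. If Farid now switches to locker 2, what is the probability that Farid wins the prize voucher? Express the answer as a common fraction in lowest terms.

4/7

Consider each possible location of the prize voucher in turn.
If it is in locker 1 (prior 1/3): locker 2 is available but not opened, probability 3/4; weight (1/3)·(3/4) = 1/4.
If it is in locker 2 (prior 1/3): only locker 3 is available, probability 1; weight (1/3)·1 = 1/3.
If it is in locker 3 (prior 1/3): the attendant opened locker 3, so this case is ruled out; weight (1/3)·0 = 0.
The weights sum to 7/12.
So P(the prize voucher in locker 2 | the attendant opened locker 3) = (1/3) / (7/12) = 4/7.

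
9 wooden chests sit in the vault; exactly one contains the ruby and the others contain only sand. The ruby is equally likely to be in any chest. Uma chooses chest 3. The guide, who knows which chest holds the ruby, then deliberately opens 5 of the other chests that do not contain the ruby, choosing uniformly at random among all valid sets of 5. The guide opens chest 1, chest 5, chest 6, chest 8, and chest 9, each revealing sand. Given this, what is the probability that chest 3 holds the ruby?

Consider each possible location of the ruby in turn.
If it is in any of chests 1, 5, 6, 8, and 9 (prior 1/9 each): that chest was opened and seen not to hold the prize — ruled out; weight (1/9)·0 = 0 each.
If it is in any of chests 2, 4, and 7 (prior 1/9 each): the guide has 21 equally likely choices, so probability 1/21; weight (1/9)·(1/21) = 1/189 each.
If it is in chest 3 (prior 1/9): the guide has 56 equally likely choices, so probability 1/56; weight (1/9)·(1/56) = 1/504.
The weights sum to 1/56.
So P(the ruby in chest 3 | the guide opened chest 1, chest 5, chest 6, chest 8, and chest 9) = (1/504) / (1/56) = 1/9.

1/9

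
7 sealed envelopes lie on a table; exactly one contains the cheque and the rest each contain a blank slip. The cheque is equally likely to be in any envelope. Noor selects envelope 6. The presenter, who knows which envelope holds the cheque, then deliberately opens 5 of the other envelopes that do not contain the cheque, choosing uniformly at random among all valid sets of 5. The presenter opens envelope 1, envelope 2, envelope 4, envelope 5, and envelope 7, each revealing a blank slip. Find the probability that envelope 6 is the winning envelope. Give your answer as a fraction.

Apply Bayes' rule, conditioning on where the cheque actually is.
If it is in any of envelopes 1, 2, 4, 5, and 7 (prior 1/7 each): that envelope was opened and seen not to hold the prize — ruled out; weight (1/7)·0 = 0 each.
If it is in envelope 3 (prior 1/7): the presenter has no choice, probability 1; weight (1/7)·1 = 1/7.
If it is in envelope 6 (prior 1/7): the presenter has 6 equally likely choices, so probability 1/6; weight (1/7)·(1/6) = 1/42.
The weights sum to 1/6.
So P(the cheque in envelope 6 | the presenter opened envelope 1, envelope 2, envelope 4, envelope 5, and envelope 7) = (1/42) / (1/6) = 1/7.

1/7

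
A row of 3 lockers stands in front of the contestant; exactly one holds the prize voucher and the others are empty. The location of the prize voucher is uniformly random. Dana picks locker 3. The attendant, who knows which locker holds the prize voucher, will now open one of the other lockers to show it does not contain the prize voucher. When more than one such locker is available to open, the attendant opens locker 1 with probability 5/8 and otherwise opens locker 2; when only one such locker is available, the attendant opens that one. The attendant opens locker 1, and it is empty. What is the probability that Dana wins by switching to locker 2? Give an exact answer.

8/13

Consider each possible location of the prize voucher in turn.
If it is in locker 1 (prior 1/3): the attendant opened locker 1, so this case is ruled out; weight (1/3)·0 = 0.
If it is in locker 2 (prior 1/3): only locker 1 is available, probability 1; weight (1/3)·1 = 1/3.
If it is in locker 3 (prior 1/3): locker 1 is available, opened with probability 5/8; weight (1/3)·(5/8) = 5/24.
The weights sum to 13/24.
So P(the prize voucher in locker 2 | the attendant opened locker 1) = (1/3) / (13/24) = 8/13.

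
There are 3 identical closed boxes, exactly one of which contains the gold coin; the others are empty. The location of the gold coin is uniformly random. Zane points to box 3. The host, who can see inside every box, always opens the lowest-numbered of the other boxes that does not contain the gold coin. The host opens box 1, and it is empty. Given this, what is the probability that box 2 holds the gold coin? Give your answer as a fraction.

Consider each possible location of the gold coin in turn.
If it is in box 1 (prior 1/3): the host opened box 1, so this case is ruled out; weight (1/3)·0 = 0.
If it is in either of boxes 2 and 3 (prior 1/3 each): box 1 is the lowest-numbered option available, probability 1; weight (1/3)·1 = 1/3 each.
The weights sum to 2/3.
So P(the gold coin in box 2 | the host opened box 1) = (1/3) / (2/3) = 1/2.

1/2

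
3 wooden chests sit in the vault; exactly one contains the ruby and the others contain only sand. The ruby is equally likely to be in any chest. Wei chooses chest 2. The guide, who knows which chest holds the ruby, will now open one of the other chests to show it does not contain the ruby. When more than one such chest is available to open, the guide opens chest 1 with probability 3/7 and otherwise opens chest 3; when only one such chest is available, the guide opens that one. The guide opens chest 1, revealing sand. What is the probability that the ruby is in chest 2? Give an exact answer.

Apply Bayes' rule, conditioning on where the ruby actually is.
If it is in chest 1 (prior 1/3): the guide opened chest 1, so this case is ruled out; weight (1/3)·0 = 0.
If it is in chest 2 (prior 1/3): chest 1 is available, opened with probability 3/7; weight (1/3)·(3/7) = 1/7.
If it is in chest 3 (prior 1/3): only chest 1 is available, probability 1; weight (1/3)·1 = 1/3.
The weights sum to 10/21.
So P(the ruby in chest 2 | the guide opened chest 1) = (1/7) / (10/21) = 3/10.

3/10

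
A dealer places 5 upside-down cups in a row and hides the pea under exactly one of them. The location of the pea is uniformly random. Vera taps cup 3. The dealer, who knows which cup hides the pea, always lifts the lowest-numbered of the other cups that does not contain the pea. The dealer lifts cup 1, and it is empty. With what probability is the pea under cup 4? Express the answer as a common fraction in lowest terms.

1/4

Consider each possible location of the pea in turn.
If it is under cup 1 (prior 1/5): the dealer opened cup 1, so this case is ruled out; weight (1/5)·0 = 0.
If it is under any of cups 2, 3, 4, and 5 (prior 1/5 each): cup 1 is the lowest-numbered option available, probability 1; weight (1/5)·1 = 1/5 each.
The weights sum to 4/5.
So P(the pea under cup 4 | the dealer opened cup 1) = (1/5) / (4/5) = 1/4.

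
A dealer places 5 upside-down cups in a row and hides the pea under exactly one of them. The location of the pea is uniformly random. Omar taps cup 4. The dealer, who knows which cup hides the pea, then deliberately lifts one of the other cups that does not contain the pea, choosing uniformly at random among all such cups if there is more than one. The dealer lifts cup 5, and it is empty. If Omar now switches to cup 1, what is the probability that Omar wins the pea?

Condition on the true location of the pea.
If it is under any of cups 1, 2, and 3 (prior 1/5 each): the dealer has 3 equally likely choices, so probability 1/3; weight (1/5)·(1/3) = 1/15 each.
If it is under cup 4 (prior 1/5): the dealer has 4 equally likely choices, so probability 1/4; weight (1/5)·(1/4) = 1/20.
If it is under cup 5 (prior 1/5): the dealer opened cup 5, so this case is ruled out; weight (1/5)·0 = 0.
The weights sum to 1/4.
So P(the pea under cup 1 | the dealer opened cup 5) = (1/15) / (1/4) = 4/15.

4/15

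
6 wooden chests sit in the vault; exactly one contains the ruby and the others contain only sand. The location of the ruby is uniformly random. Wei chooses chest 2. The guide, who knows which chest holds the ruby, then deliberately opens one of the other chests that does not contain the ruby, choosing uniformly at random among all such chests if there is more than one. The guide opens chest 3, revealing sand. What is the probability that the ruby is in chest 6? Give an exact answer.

Apply Bayes' rule, conditioning on where the ruby actually is.
If it is in any of chests 1, 4, 5, and 6 (prior 1/6 each): the guide has 4 equally likely choices, so probability 1/4; weight (1/6)·(1/4) = 1/24 each.
If it is in chest 2 (prior 1/6): the guide has 5 equally likely choices, so probability 1/5; weight (1/6)·(1/5) = 1/30.
If it is in chest 3 (prior 1/6): the guide opened chest 3, so this case is ruled out; weight (1/6)·0 = 0.
The weights sum to 1/5.
So P(the ruby in chest 6 | the guide opened chest 3) = (1/24) / (1/5) = 5/24.

5/24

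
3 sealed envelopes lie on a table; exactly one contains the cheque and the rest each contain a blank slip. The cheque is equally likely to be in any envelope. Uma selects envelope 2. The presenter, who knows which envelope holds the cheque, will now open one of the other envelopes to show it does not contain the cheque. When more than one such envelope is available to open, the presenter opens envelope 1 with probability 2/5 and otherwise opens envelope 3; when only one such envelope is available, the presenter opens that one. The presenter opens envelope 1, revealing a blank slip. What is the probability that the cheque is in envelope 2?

2/7

Apply Bayes' rule, conditioning on where the cheque actually is.
If it is in envelope 1 (prior 1/3): the presenter opened envelope 1, so this case is ruled out; weight (1/3)·0 = 0.
If it is in envelope 2 (prior 1/3): envelope 1 is available, opened with probability 2/5; weight (1/3)·(2/5) = 2/15.
If it is in envelope 3 (prior 1/3): only envelope 1 is available, probability 1; weight (1/3)·1 = 1/3.
The weights sum to 7/15.
So P(the cheque in envelope 2 | the presenter opened envelope 1) = (2/15) / (7/15) = 2/7.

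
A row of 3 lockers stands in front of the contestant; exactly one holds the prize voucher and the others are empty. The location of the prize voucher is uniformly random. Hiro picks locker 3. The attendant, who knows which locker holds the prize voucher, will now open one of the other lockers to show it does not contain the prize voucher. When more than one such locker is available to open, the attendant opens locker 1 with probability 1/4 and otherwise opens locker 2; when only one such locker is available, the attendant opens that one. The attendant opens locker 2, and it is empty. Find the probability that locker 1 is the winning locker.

4/7

Consider each possible location of the prize voucher in turn.
If it is in locker 1 (prior 1/3): only locker 2 is available, probability 1; weight (1/3)·1 = 1/3.
If it is in locker 2 (prior 1/3): the attendant opened locker 2, so this case is ruled out; weight (1/3)·0 = 0.
If it is in locker 3 (prior 1/3): locker 1 is available but not opened, probability 3/4; weight (1/3)·(3/4) = 1/4.
The weights sum to 7/12.
So P(the prize voucher in locker 1 | the attendant opened locker 2) = (1/3) / (7/12) = 4/7.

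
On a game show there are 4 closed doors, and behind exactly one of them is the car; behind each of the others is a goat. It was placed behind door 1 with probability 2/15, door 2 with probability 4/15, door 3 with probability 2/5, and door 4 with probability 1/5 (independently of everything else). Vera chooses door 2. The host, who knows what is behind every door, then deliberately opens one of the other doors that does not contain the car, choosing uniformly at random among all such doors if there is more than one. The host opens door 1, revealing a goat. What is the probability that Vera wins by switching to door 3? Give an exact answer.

18/35

Consider each possible location of the car in turn.
If it is behind door 1 (prior 2/15): the host opened door 1, so this case is ruled out; weight (2/15)·0 = 0.
If it is behind door 2 (prior 4/15): the host has 3 equally likely choices, so probability 1/3; weight (4/15)·(1/3) = 4/45.
If it is behind door 3 (prior 2/5): the host has 2 equally likely choices, so probability 1/2; weight (2/5)·(1/2) = 1/5.
If it is behind door 4 (prior 1/5): the host has 2 equally likely choices, so probability 1/2; weight (1/5)·(1/2) = 1/10.
The weights sum to 7/18.
So P(the car behind door 3 | the host opened door 1) = (1/5) / (7/18) = 18/35.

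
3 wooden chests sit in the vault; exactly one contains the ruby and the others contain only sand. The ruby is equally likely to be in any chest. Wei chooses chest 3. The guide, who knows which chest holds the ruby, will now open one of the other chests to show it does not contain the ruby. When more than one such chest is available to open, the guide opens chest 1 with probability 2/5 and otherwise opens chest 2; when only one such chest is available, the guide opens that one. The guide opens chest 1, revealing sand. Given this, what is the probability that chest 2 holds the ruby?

5/7

Condition on the true location of the ruby.
If it is in chest 1 (prior 1/3): the guide opened chest 1, so this case is ruled out; weight (1/3)·0 = 0.
If it is in chest 2 (prior 1/3): only chest 1 is available, probability 1; weight (1/3)·1 = 1/3.
If it is in chest 3 (prior 1/3): chest 1 is available, opened with probability 2/5; weight (1/3)·(2/5) = 2/15.
The weights sum to 7/15.
So P(the ruby in chest 2 | the guide opened chest 1) = (1/3) / (7/15) = 5/7.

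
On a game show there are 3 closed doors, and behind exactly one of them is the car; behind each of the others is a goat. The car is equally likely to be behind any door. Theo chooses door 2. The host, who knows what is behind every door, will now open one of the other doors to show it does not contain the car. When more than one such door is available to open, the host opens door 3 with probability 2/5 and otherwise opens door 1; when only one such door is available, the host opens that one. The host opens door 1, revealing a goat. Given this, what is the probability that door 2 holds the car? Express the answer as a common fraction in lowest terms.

3/8

Apply Bayes' rule, conditioning on where the car actually is.
If it is behind door 1 (prior 1/3): the host opened door 1, so this case is ruled out; weight (1/3)·0 = 0.
If it is behind door 2 (prior 1/3): door 3 is available but not opened, probability 3/5; weight (1/3)·(3/5) = 1/5.
If it is behind door 3 (prior 1/3): only door 1 is available, probability 1; weight (1/3)·1 = 1/3.
The weights sum to 8/15.
So P(the car behind door 2 | the host opened door 1) = (1/5) / (8/15) = 3/8.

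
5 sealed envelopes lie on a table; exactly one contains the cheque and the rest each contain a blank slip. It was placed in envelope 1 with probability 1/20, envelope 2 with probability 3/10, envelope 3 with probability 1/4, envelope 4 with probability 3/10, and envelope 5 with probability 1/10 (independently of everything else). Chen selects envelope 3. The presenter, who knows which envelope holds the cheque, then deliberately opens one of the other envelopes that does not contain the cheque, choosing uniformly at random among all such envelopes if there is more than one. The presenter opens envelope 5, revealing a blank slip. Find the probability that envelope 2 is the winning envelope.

24/67

Condition on the true location of the cheque.
If it is in envelope 1 (prior 1/20): the presenter has 3 equally likely choices, so probability 1/3; weight (1/20)·(1/3) = 1/60.
If it is in either of envelopes 2 and 4 (prior 3/10 each): the presenter has 3 equally likely choices, so probability 1/3; weight (3/10)·(1/3) = 1/10 each.
If it is in envelope 3 (prior 1/4): the presenter has 4 equally likely choices, so probability 1/4; weight (1/4)·(1/4) = 1/16.
If it is in envelope 5 (prior 1/10): the presenter opened envelope 5, so this case is ruled out; weight (1/10)·0 = 0.
The weights sum to 67/240.
So P(the cheque in envelope 2 | the presenter opened envelope 5) = (1/10) / (67/240) = 24/67.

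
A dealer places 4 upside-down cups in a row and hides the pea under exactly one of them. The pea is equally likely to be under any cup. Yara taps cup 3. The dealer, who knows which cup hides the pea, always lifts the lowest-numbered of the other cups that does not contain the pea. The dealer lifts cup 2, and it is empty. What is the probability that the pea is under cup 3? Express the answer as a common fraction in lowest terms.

0

Condition on the true location of the pea.
If it is under cup 1 (prior 1/4): cup 2 is the lowest-numbered option available, probability 1; weight (1/4)·1 = 1/4.
If it is under cup 2 (prior 1/4): the dealer opened cup 2, so this case is ruled out; weight (1/4)·0 = 0.
If it is under either of cups 3 and 4 (prior 1/4 each): the dealer would have opened cup 1 instead, probability 0; weight (1/4)·0 = 0 each.
The weights sum to 1/4.
So P(the pea under cup 3 | the dealer opened cup 2) = 0 / (1/4) = 0.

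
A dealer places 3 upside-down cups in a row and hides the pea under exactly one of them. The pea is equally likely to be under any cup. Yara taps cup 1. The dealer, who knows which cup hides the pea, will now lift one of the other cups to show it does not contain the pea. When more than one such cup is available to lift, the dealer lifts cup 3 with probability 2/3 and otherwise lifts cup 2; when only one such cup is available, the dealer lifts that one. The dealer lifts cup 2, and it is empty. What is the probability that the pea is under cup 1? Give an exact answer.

1/4

Consider each possible location of the pea in turn.
If it is under cup 1 (prior 1/3): cup 3 is available but not opened, probability 1/3; weight (1/3)·(1/3) = 1/9.
If it is under cup 2 (prior 1/3): the dealer opened cup 2, so this case is ruled out; weight (1/3)·0 = 0.
If it is under cup 3 (prior 1/3): only cup 2 is available, probability 1; weight (1/3)·1 = 1/3.
The weights sum to 4/9.
So P(the pea under cup 1 | the dealer opened cup 2) = (1/9) / (4/9) = 1/4.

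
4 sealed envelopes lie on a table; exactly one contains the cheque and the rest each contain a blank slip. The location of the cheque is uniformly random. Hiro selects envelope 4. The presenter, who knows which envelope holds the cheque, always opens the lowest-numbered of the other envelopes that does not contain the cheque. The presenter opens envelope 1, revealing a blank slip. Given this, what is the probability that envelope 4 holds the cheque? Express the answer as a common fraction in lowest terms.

1/3

Apply Bayes' rule, conditioning on where the cheque actually is.
If it is in envelope 1 (prior 1/4): the presenter opened envelope 1, so this case is ruled out; weight (1/4)·0 = 0.
If it is in any of envelopes 2, 3, and 4 (prior 1/4 each): envelope 1 is the lowest-numbered option available, probability 1; weight (1/4)·1 = 1/4 each.
The weights sum to 3/4.
So P(the cheque in envelope 4 | the presenter opened envelope 1) = (1/4) / (3/4) = 1/3.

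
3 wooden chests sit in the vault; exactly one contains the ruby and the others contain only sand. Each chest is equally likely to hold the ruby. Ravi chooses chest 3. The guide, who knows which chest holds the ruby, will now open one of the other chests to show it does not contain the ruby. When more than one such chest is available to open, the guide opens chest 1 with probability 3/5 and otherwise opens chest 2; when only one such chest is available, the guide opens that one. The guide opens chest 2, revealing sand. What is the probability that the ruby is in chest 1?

Consider each possible location of the ruby in turn.
If it is in chest 1 (prior 1/3): only chest 2 is available, probability 1; weight (1/3)·1 = 1/3.
If it is in chest 2 (prior 1/3): the guide opened chest 2, so this case is ruled out; weight (1/3)·0 = 0.
If it is in chest 3 (prior 1/3): chest 1 is available but not opened, probability 2/5; weight (1/3)·(2/5) = 2/15.
The weights sum to 7/15.
So P(the ruby in chest 1 | the guide opened chest 2) = (1/3) / (7/15) = 5/7.

5/7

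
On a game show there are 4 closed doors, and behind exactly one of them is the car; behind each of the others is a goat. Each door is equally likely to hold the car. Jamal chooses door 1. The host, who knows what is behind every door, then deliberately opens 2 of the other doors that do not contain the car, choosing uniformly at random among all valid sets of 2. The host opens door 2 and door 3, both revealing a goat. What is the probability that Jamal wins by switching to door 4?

Condition on the true location of the car.
If it is behind door 1 (prior 1/4): the host has 3 equally likely choices, so probability 1/3; weight (1/4)·(1/3) = 1/12.
If it is behind either of doors 2 and 3 (prior 1/4 each): that door was opened and seen not to hold the prize — ruled out; weight (1/4)·0 = 0 each.
If it is behind door 4 (prior 1/4): the host has no choice, probability 1; weight (1/4)·1 = 1/4.
The weights sum to 1/3.
So P(the car behind door 4 | the host opened door 2 and door 3) = (1/4) / (1/3) = 3/4.

3/4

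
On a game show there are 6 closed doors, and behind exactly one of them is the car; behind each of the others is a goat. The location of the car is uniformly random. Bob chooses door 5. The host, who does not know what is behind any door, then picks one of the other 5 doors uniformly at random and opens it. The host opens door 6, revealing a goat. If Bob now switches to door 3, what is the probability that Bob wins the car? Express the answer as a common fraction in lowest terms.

1/5

Apply Bayes' rule, conditioning on where the car actually is.
If it is behind any of doors 1, 2, 3, 4, and 5 (prior 1/6 each): the host picks door 6 with probability 1/5 regardless, and it is not the prize; weight (1/6)·(1/5) = 1/30 each.
If it is behind door 6 (prior 1/6): the host opened door 6, so this case is ruled out; weight (1/6)·0 = 0.
The weights sum to 1/6.
So P(the car behind door 3 | the host opened door 6) = (1/30) / (1/6) = 1/5.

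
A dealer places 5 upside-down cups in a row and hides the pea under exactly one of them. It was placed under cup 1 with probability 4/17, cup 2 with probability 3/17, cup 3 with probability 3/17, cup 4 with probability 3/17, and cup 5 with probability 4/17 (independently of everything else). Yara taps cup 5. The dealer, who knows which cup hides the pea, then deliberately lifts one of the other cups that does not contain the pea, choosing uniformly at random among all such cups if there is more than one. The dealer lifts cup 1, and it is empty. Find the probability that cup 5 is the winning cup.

1/4

Condition on the true location of the pea.
If it is under cup 1 (prior 4/17): the dealer opened cup 1, so this case is ruled out; weight (4/17)·0 = 0.
If it is under any of cups 2, 3, and 4 (prior 3/17 each): the dealer has 3 equally likely choices, so probability 1/3; weight (3/17)·(1/3) = 1/17 each.
If it is under cup 5 (prior 4/17): the dealer has 4 equally likely choices, so probability 1/4; weight (4/17)·(1/4) = 1/17.
The weights sum to 4/17.
So P(the pea under cup 5 | the dealer opened cup 1) = (1/17) / (4/17) = 1/4.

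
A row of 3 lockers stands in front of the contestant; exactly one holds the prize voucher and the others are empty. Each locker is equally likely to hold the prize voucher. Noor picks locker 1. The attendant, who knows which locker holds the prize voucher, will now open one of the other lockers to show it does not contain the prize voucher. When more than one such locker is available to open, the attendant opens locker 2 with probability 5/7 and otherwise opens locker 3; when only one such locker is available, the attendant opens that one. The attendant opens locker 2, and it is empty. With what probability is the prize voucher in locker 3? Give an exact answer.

Consider each possible location of the prize voucher in turn.
If it is in locker 1 (prior 1/3): locker 2 is available, opened with probability 5/7; weight (1/3)·(5/7) = 5/21.
If it is in locker 2 (prior 1/3): the attendant opened locker 2, so this case is ruled out; weight (1/3)·0 = 0.
If it is in locker 3 (prior 1/3): only locker 2 is available, probability 1; weight (1/3)·1 = 1/3.
The weights sum to 4/7.
So P(the prize voucher in locker 3 | the attendant opened locker 2) = (1/3) / (4/7) = 7/12.

7/12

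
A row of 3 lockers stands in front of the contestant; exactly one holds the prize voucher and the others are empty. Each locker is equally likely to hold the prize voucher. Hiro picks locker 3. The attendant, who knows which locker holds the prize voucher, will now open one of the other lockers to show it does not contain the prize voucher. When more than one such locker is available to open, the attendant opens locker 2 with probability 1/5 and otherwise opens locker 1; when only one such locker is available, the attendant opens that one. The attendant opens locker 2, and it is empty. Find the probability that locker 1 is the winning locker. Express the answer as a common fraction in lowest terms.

5/6

Apply Bayes' rule, conditioning on where the prize voucher actually is.
If it is in locker 1 (prior 1/3): only locker 2 is available, probability 1; weight (1/3)·1 = 1/3.
If it is in locker 2 (prior 1/3): the attendant opened locker 2, so this case is ruled out; weight (1/3)·0 = 0.
If it is in locker 3 (prior 1/3): locker 2 is available, opened with probability 1/5; weight (1/3)·(1/5) = 1/15.
The weights sum to 2/5.
So P(the prize voucher in locker 1 | the attendant opened locker 2) = (1/3) / (2/5) = 5/6.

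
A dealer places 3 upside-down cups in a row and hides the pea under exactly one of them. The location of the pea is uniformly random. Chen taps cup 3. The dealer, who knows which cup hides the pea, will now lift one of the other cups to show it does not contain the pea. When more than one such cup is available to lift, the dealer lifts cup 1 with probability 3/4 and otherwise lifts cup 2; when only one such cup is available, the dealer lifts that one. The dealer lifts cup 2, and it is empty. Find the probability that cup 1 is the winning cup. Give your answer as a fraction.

Apply Bayes' rule, conditioning on where the pea actually is.
If it is under cup 1 (prior 1/3): only cup 2 is available, probability 1; weight (1/3)·1 = 1/3.
If it is under cup 2 (prior 1/3): the dealer opened cup 2, so this case is ruled out; weight (1/3)·0 = 0.
If it is under cup 3 (prior 1/3): cup 1 is available but not opened, probability 1/4; weight (1/3)·(1/4) = 1/12.
The weights sum to 5/12.
So P(the pea under cup 1 | the dealer opened cup 2) = (1/3) / (5/12) = 4/5.

4/5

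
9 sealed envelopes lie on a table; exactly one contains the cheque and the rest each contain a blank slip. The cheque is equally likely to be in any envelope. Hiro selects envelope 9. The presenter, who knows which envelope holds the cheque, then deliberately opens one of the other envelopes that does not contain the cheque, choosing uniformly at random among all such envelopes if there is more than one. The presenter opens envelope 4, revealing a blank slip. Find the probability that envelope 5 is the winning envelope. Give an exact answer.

8/63

Condition on the true location of the cheque.
If it is in any of envelopes 1, 2, 3, 5, 6, 7, and 8 (prior 1/9 each): the presenter has 7 equally likely choices, so probability 1/7; weight (1/9)·(1/7) = 1/63 each.
If it is in envelope 4 (prior 1/9): the presenter opened envelope 4, so this case is ruled out; weight (1/9)·0 = 0.
If it is in envelope 9 (prior 1/9): the presenter has 8 equally likely choices, so probability 1/8; weight (1/9)·(1/8) = 1/72.
The weights sum to 1/8.
So P(the cheque in envelope 5 | the presenter opened envelope 4) = (1/63) / (1/8) = 8/63.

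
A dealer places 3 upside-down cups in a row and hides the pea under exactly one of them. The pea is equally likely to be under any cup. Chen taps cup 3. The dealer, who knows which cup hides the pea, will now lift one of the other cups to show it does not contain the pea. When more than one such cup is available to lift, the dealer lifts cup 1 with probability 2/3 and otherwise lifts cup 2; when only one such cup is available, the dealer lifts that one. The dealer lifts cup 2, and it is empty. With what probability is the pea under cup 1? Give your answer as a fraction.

Apply Bayes' rule, conditioning on where the pea actually is.
If it is under cup 1 (prior 1/3): only cup 2 is available, probability 1; weight (1/3)·1 = 1/3.
If it is under cup 2 (prior 1/3): the dealer opened cup 2, so this case is ruled out; weight (1/3)·0 = 0.
If it is under cup 3 (prior 1/3): cup 1 is available but not opened, probability 1/3; weight (1/3)·(1/3) = 1/9.
The weights sum to 4/9.
So P(the pea under cup 1 | the dealer opened cup 2) = (1/3) / (4/9) = 3/4.

3/4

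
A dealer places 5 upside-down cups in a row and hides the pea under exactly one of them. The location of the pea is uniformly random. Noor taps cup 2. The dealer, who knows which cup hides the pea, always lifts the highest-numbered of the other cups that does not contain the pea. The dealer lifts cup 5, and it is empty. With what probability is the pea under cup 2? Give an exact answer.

Apply Bayes' rule, conditioning on where the pea actually is.
If it is under any of cups 1, 2, 3, and 4 (prior 1/5 each): cup 5 is the highest-numbered option available, probability 1; weight (1/5)·1 = 1/5 each.
If it is under cup 5 (prior 1/5): the dealer opened cup 5, so this case is ruled out; weight (1/5)·0 = 0.
The weights sum to 4/5.
So P(the pea under cup 2 | the dealer opened cup 5) = (1/5) / (4/5) = 1/4.

1/4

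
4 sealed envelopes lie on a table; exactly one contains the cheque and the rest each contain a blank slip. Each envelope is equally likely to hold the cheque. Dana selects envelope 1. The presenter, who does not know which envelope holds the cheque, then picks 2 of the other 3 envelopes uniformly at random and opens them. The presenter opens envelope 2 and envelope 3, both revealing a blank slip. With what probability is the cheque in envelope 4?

1/2

Because the presenter chose which envelopes to open without knowing where the cheque is, the choice is independent of the prize location. Learning that none of the 2 opened envelopes holds the cheque simply rules out those 2 locations and leaves the remaining 2 envelopes still equally likely by symmetry.
So P(the cheque in envelope 4) = 1/2.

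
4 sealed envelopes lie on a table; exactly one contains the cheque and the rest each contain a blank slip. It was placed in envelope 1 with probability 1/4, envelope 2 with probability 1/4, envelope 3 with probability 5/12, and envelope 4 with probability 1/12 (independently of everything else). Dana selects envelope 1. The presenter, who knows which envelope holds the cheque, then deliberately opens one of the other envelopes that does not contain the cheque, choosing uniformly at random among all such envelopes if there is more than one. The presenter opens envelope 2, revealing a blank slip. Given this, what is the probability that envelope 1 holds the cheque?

1/4

Condition on the true location of the cheque.
If it is in envelope 1 (prior 1/4): the presenter has 3 equally likely choices, so probability 1/3; weight (1/4)·(1/3) = 1/12.
If it is in envelope 2 (prior 1/4): the presenter opened envelope 2, so this case is ruled out; weight (1/4)·0 = 0.
If it is in envelope 3 (prior 5/12): the presenter has 2 equally likely choices, so probability 1/2; weight (5/12)·(1/2) = 5/24.
If it is in envelope 4 (prior 1/12): the presenter has 2 equally likely choices, so probability 1/2; weight (1/12)·(1/2) = 1/24.
The weights sum to 1/3.
So P(the cheque in envelope 1 | the presenter opened envelope 2) = (1/12) / (1/3) = 1/4.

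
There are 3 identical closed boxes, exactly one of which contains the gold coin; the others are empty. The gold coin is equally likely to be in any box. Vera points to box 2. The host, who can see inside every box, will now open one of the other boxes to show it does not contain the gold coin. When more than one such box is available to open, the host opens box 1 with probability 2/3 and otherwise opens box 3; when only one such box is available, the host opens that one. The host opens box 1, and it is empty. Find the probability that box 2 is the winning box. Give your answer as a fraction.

2/5

Apply Bayes' rule, conditioning on where the gold coin actually is.
If it is in box 1 (prior 1/3): the host opened box 1, so this case is ruled out; weight (1/3)·0 = 0.
If it is in box 2 (prior 1/3): box 1 is available, opened with probability 2/3; weight (1/3)·(2/3) = 2/9.
If it is in box 3 (prior 1/3): only box 1 is available, probability 1; weight (1/3)·1 = 1/3.
The weights sum to 5/9.
So P(the gold coin in box 2 | the host opened box 1) = (2/9) / (5/9) = 2/5.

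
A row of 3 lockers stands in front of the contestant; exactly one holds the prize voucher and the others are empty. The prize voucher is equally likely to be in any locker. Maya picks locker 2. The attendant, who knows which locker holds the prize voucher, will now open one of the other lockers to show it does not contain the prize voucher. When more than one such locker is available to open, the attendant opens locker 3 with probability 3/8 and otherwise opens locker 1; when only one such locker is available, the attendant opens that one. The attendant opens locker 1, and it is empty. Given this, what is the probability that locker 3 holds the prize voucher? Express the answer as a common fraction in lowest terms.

8/13

Condition on the true location of the prize voucher.
If it is in locker 1 (prior 1/3): the attendant opened locker 1, so this case is ruled out; weight (1/3)·0 = 0.
If it is in locker 2 (prior 1/3): locker 3 is available but not opened, probability 5/8; weight (1/3)·(5/8) = 5/24.
If it is in locker 3 (prior 1/3): only locker 1 is available, probability 1; weight (1/3)·1 = 1/3.
The weights sum to 13/24.
So P(the prize voucher in locker 3 | the attendant opened locker 1) = (1/3) / (13/24) = 8/13.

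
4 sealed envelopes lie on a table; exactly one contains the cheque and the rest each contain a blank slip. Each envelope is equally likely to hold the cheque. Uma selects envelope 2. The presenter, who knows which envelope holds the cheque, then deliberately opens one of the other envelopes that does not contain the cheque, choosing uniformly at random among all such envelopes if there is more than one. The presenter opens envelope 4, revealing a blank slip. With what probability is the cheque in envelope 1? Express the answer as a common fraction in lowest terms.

Consider each possible location of the cheque in turn.
If it is in either of envelopes 1 and 3 (prior 1/4 each): the presenter has 2 equally likely choices, so probability 1/2; weight (1/4)·(1/2) = 1/8 each.
If it is in envelope 2 (prior 1/4): the presenter has 3 equally likely choices, so probability 1/3; weight (1/4)·(1/3) = 1/12.
If it is in envelope 4 (prior 1/4): the presenter opened envelope 4, so this case is ruled out; weight (1/4)·0 = 0.
The weights sum to 1/3.
So P(the cheque in envelope 1 | the presenter opened envelope 4) = (1/8) / (1/3) = 3/8.

3/8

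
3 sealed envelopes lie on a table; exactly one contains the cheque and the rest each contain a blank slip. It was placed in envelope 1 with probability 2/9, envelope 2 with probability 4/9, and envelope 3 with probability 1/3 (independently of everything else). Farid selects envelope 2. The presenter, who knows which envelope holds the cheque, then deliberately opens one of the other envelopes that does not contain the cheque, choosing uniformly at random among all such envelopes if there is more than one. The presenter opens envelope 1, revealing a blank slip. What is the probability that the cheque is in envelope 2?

2/5

Condition on the true location of the cheque.
If it is in envelope 1 (prior 2/9): the presenter opened envelope 1, so this case is ruled out; weight (2/9)·0 = 0.
If it is in envelope 2 (prior 4/9): the presenter has 2 equally likely choices, so probability 1/2; weight (4/9)·(1/2) = 2/9.
If it is in envelope 3 (prior 1/3): the presenter has no choice, probability 1; weight (1/3)·1 = 1/3.
The weights sum to 5/9.
So P(the cheque in envelope 2 | the presenter opened envelope 1) = (2/9) / (5/9) = 2/5.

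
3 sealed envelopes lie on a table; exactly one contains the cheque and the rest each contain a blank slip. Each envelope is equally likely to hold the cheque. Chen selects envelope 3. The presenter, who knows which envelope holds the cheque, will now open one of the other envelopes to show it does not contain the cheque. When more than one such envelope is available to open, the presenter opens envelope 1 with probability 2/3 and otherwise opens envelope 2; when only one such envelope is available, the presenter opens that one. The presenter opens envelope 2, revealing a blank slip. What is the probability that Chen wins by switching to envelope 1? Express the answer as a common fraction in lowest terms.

Apply Bayes' rule, conditioning on where the cheque actually is.
If it is in envelope 1 (prior 1/3): only envelope 2 is available, probability 1; weight (1/3)·1 = 1/3.
If it is in envelope 2 (prior 1/3): the presenter opened envelope 2, so this case is ruled out; weight (1/3)·0 = 0.
If it is in envelope 3 (prior 1/3): envelope 1 is available but not opened, probability 1/3; weight (1/3)·(1/3) = 1/9.
The weights sum to 4/9.
So P(the cheque in envelope 1 | the presenter opened envelope 2) = (1/3) / (4/9) = 3/4.

3/4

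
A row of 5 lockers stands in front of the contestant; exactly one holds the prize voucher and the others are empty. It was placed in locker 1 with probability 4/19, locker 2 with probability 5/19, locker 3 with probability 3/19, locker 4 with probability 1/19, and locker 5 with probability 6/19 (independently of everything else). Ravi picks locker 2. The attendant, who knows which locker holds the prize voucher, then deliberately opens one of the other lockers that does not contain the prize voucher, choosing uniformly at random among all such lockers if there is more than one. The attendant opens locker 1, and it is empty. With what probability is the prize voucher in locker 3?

12/55

Condition on the true location of the prize voucher.
If it is in locker 1 (prior 4/19): the attendant opened locker 1, so this case is ruled out; weight (4/19)·0 = 0.
If it is in locker 2 (prior 5/19): the attendant has 4 equally likely choices, so probability 1/4; weight (5/19)·(1/4) = 5/76.
If it is in locker 3 (prior 3/19): the attendant has 3 equally likely choices, so probability 1/3; weight (3/19)·(1/3) = 1/19.
If it is in locker 4 (prior 1/19): the attendant has 3 equally likely choices, so probability 1/3; weight (1/19)·(1/3) = 1/57.
If it is in locker 5 (prior 6/19): the attendant has 3 equally likely choices, so probability 1/3; weight (6/19)·(1/3) = 2/19.
The weights sum to 55/228.
So P(the prize voucher in locker 3 | the attendant opened locker 1) = (1/19) / (55/228) = 12/55.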